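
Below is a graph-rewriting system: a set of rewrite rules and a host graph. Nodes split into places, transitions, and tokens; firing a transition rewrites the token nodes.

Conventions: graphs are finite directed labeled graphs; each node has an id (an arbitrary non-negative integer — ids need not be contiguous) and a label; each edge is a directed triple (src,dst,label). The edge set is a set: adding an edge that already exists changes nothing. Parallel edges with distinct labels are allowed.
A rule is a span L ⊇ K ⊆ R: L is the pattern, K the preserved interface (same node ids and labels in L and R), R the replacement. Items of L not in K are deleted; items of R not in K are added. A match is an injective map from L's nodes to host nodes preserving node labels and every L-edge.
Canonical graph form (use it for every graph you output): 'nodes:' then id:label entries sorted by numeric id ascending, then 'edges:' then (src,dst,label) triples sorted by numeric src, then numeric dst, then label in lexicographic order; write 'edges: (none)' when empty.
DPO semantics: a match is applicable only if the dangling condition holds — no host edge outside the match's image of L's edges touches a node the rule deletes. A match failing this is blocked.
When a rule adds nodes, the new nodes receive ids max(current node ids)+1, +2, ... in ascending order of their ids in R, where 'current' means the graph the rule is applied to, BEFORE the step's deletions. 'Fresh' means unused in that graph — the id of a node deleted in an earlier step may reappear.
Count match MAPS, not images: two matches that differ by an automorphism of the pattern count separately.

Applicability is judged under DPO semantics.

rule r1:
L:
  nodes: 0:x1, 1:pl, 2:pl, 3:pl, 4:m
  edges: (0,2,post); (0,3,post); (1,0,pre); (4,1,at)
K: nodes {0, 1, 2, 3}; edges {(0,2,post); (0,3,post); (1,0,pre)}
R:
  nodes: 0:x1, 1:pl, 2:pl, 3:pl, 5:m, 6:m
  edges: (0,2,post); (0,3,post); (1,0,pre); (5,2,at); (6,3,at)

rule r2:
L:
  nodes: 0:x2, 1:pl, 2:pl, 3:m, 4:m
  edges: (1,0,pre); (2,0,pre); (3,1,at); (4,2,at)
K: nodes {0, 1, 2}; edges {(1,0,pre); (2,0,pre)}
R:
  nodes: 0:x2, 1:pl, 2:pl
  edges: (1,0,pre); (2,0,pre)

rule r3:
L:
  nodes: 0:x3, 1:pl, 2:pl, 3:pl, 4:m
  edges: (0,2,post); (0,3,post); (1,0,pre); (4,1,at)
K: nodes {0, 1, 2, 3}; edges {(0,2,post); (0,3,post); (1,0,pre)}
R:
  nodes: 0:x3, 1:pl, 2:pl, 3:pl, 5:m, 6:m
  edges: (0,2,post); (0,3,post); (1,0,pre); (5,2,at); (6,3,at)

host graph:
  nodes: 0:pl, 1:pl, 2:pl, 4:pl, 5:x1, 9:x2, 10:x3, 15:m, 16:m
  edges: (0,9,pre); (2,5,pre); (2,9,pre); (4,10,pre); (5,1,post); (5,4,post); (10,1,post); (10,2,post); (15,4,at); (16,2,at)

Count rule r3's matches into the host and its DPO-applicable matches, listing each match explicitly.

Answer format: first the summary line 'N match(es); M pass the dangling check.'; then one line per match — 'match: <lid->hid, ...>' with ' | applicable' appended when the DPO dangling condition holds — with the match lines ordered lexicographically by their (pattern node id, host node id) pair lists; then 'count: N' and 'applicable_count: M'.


2 match(es); 2 pass the dangling check.
match: 0->10, 1->4, 2->1, 3->2, 4->15 | applicable
match: 0->10, 1->4, 2->2, 3->1, 4->15 | applicable
count: 2
applicable_count: 2


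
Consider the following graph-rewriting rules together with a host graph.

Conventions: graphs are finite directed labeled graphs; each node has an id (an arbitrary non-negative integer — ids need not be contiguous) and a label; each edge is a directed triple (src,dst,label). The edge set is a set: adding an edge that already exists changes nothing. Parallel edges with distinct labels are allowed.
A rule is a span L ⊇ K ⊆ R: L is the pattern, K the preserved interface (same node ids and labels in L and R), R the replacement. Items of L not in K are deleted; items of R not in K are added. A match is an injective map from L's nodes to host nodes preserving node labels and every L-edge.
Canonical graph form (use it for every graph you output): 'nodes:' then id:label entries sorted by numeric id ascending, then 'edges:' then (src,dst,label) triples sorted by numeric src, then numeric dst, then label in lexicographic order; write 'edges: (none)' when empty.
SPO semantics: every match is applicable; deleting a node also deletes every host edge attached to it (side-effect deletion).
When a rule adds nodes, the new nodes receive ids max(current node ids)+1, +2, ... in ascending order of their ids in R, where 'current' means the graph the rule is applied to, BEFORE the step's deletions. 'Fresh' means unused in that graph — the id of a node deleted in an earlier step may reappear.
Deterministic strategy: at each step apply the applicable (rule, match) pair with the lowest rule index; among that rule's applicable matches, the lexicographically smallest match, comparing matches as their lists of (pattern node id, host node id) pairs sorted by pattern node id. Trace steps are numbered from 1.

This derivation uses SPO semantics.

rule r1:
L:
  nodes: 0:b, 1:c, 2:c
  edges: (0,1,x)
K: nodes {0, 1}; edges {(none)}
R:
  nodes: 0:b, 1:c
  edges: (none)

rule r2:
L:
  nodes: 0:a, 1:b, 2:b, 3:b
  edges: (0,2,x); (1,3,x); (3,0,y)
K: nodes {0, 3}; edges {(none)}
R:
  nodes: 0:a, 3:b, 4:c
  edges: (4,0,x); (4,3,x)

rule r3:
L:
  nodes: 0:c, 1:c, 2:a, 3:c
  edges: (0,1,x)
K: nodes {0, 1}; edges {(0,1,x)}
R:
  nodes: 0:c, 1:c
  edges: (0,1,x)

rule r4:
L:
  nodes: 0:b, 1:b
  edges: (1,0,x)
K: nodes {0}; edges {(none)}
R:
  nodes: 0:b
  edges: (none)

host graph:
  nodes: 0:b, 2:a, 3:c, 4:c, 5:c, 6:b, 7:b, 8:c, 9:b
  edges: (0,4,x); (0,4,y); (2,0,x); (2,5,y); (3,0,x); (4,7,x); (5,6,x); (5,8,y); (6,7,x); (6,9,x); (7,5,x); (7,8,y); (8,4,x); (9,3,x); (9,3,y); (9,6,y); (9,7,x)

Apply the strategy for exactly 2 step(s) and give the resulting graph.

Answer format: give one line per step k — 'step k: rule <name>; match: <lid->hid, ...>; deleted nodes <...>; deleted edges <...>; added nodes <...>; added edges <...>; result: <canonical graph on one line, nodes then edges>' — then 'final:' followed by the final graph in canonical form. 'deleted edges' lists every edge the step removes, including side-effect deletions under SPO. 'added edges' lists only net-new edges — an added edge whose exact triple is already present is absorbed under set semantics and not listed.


step 1: rule r1; match: 0->0, 1->4, 2->3; deleted nodes 3; deleted edges (0,4,x); (3,0,x); (9,3,x); (9,3,y); added nodes (none); added edges (none); result: nodes: 0:b, 2:a, 4:c, 5:c, 6:b, 7:b, 8:c, 9:b edges: (0,4,y); (2,0,x); (2,5,y); (4,7,x); (5,6,x); (5,8,y); (6,7,x); (6,9,x); (7,5,x); (7,8,y); (8,4,x); (9,6,y); (9,7,x)
step 2: rule r1; match: 0->7, 1->5, 2->4; deleted nodes 4; deleted edges (0,4,y); (4,7,x); (7,5,x); (8,4,x); added nodes (none); added edges (none); result: nodes: 0:b, 2:a, 5:c, 6:b, 7:b, 8:c, 9:b edges: (2,0,x); (2,5,y); (5,6,x); (5,8,y); (6,7,x); (6,9,x); (7,8,y); (9,6,y); (9,7,x)
final:
nodes: 0:b, 2:a, 5:c, 6:b, 7:b, 8:c, 9:b
edges: (2,0,x); (2,5,y); (5,6,x); (5,8,y); (6,7,x); (6,9,x); (7,8,y); (9,6,y); (9,7,x)


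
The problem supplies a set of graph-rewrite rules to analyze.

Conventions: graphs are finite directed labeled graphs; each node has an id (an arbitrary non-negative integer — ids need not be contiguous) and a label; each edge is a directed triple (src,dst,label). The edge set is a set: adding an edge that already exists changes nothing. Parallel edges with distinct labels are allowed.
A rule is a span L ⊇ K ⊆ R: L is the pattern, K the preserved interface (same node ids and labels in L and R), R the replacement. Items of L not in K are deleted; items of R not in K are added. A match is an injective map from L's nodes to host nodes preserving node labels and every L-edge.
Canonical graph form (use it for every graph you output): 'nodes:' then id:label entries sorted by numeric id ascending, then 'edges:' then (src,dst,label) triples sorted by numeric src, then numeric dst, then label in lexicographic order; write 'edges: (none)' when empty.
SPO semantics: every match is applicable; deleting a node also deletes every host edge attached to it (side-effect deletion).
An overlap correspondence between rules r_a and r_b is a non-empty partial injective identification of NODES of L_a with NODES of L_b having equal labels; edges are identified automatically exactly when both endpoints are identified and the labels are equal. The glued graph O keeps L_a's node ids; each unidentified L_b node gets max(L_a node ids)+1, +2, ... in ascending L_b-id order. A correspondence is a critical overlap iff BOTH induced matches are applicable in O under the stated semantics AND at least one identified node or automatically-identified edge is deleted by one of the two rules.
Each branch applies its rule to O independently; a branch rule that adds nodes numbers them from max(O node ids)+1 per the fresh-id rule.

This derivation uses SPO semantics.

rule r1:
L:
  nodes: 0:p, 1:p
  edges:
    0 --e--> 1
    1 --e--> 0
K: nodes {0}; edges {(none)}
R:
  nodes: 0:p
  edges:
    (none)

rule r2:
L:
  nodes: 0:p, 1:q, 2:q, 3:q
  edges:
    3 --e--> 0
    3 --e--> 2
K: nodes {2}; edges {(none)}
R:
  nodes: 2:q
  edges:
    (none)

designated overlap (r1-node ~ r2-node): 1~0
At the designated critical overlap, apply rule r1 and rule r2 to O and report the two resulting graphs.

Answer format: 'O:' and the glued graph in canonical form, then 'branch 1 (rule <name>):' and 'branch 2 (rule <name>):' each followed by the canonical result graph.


O:
nodes: 0:p, 1:p, 2:q, 3:q, 4:q
edges: (0,1,e); (1,0,e); (4,1,e); (4,3,e)
branch 1 (rule r1):
nodes: 0:p, 2:q, 3:q, 4:q
edges: (4,3,e)
branch 2 (rule r2):
nodes: 0:p, 3:q
edges: (none)


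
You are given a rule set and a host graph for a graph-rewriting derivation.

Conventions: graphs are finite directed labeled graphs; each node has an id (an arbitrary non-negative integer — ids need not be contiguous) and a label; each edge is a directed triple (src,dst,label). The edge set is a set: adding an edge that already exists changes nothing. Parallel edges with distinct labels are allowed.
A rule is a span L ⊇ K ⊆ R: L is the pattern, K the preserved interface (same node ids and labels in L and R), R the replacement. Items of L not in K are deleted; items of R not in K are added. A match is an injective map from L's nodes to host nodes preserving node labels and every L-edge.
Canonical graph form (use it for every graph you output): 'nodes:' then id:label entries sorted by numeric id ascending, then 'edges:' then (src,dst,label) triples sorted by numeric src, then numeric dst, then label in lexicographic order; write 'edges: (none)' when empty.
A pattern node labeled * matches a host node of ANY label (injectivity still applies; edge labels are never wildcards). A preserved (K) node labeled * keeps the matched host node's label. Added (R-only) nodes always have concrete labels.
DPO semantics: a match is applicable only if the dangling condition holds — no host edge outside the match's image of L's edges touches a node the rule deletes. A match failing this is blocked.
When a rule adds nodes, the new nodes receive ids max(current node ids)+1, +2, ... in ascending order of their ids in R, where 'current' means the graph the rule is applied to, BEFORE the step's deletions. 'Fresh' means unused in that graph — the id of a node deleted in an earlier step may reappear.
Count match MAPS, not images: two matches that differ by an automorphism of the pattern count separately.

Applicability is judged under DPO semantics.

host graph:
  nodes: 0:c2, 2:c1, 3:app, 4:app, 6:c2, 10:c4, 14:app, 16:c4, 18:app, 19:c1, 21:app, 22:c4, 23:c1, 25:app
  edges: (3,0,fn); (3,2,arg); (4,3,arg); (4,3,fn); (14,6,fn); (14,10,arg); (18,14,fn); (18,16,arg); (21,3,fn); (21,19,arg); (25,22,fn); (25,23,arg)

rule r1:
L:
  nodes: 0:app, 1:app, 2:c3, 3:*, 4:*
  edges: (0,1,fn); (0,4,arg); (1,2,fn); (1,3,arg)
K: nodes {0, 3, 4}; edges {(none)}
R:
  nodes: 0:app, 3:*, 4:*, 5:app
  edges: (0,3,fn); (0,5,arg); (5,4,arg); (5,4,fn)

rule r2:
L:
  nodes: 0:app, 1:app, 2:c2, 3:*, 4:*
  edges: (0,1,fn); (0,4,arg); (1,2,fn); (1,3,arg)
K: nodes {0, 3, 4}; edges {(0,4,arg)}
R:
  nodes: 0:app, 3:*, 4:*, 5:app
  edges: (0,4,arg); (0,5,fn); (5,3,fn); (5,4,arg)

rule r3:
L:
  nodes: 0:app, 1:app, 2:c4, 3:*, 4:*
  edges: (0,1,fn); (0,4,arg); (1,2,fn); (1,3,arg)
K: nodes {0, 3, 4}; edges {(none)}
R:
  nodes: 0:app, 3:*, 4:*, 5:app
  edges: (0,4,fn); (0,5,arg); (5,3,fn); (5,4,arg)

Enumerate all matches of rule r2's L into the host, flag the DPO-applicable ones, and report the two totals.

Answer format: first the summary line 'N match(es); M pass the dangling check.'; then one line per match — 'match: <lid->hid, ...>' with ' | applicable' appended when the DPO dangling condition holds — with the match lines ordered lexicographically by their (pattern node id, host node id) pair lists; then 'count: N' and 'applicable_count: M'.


2 match(es); 1 pass the dangling check.
match: 0->18, 1->14, 2->6, 3->10, 4->16 | applicable
match: 0->21, 1->3, 2->0, 3->2, 4->19
count: 2
applicable_count: 1


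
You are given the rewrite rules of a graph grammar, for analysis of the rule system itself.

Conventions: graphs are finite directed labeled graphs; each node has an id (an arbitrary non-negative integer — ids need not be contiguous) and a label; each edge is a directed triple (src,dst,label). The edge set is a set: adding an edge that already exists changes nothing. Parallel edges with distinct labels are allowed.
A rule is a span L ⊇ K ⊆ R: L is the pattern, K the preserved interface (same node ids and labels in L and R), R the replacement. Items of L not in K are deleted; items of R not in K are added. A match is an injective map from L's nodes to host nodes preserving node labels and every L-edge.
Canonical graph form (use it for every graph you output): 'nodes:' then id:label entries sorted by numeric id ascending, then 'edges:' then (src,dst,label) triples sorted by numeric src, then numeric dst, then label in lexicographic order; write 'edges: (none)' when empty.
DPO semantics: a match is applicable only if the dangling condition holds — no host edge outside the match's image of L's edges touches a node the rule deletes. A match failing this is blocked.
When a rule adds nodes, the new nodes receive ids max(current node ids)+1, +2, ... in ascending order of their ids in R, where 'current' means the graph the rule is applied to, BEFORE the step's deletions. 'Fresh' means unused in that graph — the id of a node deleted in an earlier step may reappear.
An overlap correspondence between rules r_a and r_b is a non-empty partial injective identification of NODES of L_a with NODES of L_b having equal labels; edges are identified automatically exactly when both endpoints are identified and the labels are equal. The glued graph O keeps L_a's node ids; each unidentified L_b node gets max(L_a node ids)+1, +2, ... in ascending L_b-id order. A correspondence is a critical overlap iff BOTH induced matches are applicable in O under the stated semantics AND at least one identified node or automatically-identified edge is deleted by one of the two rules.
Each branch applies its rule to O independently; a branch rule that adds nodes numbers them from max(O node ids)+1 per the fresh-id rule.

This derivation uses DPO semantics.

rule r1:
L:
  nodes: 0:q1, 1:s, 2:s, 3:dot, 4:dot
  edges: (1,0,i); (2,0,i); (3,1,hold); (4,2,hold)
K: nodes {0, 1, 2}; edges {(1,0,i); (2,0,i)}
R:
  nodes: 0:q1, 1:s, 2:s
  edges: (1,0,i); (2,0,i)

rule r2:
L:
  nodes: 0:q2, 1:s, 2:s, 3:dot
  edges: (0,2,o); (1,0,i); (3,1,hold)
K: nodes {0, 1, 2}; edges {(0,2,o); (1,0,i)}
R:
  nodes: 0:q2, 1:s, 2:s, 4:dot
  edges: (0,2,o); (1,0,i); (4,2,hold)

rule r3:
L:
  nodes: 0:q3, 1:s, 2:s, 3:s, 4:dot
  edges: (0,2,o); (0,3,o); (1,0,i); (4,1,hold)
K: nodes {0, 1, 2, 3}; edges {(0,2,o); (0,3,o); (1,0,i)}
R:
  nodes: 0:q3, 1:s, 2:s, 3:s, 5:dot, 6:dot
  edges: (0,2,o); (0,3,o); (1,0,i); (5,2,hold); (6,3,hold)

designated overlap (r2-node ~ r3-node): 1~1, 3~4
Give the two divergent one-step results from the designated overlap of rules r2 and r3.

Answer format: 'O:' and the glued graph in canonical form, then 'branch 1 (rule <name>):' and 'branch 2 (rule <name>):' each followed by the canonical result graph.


O:
nodes: 0:q2, 1:s, 2:s, 3:dot, 4:q3, 5:s, 6:s
edges: (0,2,o); (1,0,i); (1,4,i); (3,1,hold); (4,5,o); (4,6,o)
branch 1 (rule r2):
nodes: 0:q2, 1:s, 2:s, 4:q3, 5:s, 6:s, 7:dot
edges: (0,2,o); (1,0,i); (1,4,i); (4,5,o); (4,6,o); (7,2,hold)
branch 2 (rule r3):
nodes: 0:q2, 1:s, 2:s, 4:q3, 5:s, 6:s, 7:dot, 8:dot
edges: (0,2,o); (1,0,i); (1,4,i); (4,5,o); (4,6,o); (7,5,hold); (8,6,hold)


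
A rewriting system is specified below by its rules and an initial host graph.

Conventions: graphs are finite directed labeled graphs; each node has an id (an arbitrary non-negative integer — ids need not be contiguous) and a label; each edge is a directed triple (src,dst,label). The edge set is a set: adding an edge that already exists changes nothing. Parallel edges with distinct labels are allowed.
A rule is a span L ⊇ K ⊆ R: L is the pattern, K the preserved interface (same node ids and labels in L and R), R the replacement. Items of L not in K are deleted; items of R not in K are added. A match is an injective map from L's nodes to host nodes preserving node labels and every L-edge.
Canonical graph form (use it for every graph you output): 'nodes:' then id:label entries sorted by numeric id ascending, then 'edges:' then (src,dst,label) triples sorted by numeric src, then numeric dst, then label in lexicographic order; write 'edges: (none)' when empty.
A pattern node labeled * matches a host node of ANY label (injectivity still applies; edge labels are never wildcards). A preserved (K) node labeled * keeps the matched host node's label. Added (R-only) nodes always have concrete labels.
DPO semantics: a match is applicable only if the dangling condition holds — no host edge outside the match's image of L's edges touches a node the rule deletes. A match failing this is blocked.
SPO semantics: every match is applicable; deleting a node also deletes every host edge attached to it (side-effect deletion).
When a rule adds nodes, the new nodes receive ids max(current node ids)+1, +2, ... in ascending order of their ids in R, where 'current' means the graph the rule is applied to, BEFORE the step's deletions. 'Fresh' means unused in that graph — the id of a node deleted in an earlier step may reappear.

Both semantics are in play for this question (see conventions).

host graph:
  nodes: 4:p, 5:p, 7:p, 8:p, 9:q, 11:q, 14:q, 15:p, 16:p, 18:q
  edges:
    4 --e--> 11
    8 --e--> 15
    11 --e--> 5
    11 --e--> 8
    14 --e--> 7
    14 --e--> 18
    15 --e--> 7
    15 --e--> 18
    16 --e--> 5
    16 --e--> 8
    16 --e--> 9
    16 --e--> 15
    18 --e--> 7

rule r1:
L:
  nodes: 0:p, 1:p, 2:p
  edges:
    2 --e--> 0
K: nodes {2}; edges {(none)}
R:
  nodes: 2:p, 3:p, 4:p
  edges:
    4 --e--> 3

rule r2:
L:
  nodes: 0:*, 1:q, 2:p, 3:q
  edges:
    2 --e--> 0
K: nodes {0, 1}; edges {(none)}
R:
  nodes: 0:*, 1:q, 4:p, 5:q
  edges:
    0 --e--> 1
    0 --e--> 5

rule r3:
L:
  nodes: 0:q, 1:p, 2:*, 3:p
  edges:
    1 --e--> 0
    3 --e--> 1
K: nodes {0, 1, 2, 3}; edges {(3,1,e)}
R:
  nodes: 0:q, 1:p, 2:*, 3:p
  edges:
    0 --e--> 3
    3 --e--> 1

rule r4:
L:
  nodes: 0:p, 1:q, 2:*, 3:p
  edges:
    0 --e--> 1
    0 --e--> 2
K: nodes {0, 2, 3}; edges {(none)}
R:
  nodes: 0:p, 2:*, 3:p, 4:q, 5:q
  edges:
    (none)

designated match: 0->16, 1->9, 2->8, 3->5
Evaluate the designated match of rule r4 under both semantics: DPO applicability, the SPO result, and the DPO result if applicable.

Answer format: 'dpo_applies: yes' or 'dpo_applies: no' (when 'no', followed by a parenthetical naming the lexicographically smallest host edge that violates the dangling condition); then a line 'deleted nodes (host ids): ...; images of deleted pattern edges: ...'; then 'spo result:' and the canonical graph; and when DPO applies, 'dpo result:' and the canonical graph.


dpo_applies: yes
deleted nodes (host ids): 9; images of deleted pattern edges: (16,8,e); (16,9,e)
spo result:
nodes: 4:p, 5:p, 7:p, 8:p, 11:q, 14:q, 15:p, 16:p, 18:q, 19:q, 20:q
edges: (4,11,e); (8,15,e); (11,5,e); (11,8,e); (14,7,e); (14,18,e); (15,7,e); (15,18,e); (16,5,e); (16,15,e); (18,7,e)
dpo result:
nodes: 4:p, 5:p, 7:p, 8:p, 11:q, 14:q, 15:p, 16:p, 18:q, 19:q, 20:q
edges: (4,11,e); (8,15,e); (11,5,e); (11,8,e); (14,7,e); (14,18,e); (15,7,e); (15,18,e); (16,5,e); (16,15,e); (18,7,e)


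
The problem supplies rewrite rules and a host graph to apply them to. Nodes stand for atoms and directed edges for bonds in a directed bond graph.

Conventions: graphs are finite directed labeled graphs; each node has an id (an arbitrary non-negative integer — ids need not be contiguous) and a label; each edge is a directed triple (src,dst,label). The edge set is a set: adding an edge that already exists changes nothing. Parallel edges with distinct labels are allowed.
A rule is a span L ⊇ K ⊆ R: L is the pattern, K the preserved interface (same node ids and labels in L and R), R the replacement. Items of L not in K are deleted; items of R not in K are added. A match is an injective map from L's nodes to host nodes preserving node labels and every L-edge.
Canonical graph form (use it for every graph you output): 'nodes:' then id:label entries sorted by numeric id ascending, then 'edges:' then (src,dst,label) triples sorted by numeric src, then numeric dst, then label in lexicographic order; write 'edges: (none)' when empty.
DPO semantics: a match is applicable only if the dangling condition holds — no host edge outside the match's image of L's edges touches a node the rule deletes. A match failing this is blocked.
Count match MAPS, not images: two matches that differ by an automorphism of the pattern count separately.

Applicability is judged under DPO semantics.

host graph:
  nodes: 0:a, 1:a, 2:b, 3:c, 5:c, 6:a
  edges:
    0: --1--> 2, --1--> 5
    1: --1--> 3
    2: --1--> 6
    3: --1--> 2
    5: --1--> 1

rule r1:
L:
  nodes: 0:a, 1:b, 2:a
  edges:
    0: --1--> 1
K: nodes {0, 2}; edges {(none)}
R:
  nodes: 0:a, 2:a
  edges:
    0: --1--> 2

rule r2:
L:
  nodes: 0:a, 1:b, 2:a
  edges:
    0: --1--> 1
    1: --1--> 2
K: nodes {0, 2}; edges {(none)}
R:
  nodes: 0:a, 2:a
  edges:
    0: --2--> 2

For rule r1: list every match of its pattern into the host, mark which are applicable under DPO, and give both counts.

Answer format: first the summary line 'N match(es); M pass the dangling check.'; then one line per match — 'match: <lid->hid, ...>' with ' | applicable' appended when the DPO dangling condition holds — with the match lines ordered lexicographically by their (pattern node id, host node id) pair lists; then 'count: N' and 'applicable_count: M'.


2 match(es); 0 pass the dangling check.
match: 0->0, 1->2, 2->1
match: 0->0, 1->2, 2->6
count: 2
applicable_count: 0


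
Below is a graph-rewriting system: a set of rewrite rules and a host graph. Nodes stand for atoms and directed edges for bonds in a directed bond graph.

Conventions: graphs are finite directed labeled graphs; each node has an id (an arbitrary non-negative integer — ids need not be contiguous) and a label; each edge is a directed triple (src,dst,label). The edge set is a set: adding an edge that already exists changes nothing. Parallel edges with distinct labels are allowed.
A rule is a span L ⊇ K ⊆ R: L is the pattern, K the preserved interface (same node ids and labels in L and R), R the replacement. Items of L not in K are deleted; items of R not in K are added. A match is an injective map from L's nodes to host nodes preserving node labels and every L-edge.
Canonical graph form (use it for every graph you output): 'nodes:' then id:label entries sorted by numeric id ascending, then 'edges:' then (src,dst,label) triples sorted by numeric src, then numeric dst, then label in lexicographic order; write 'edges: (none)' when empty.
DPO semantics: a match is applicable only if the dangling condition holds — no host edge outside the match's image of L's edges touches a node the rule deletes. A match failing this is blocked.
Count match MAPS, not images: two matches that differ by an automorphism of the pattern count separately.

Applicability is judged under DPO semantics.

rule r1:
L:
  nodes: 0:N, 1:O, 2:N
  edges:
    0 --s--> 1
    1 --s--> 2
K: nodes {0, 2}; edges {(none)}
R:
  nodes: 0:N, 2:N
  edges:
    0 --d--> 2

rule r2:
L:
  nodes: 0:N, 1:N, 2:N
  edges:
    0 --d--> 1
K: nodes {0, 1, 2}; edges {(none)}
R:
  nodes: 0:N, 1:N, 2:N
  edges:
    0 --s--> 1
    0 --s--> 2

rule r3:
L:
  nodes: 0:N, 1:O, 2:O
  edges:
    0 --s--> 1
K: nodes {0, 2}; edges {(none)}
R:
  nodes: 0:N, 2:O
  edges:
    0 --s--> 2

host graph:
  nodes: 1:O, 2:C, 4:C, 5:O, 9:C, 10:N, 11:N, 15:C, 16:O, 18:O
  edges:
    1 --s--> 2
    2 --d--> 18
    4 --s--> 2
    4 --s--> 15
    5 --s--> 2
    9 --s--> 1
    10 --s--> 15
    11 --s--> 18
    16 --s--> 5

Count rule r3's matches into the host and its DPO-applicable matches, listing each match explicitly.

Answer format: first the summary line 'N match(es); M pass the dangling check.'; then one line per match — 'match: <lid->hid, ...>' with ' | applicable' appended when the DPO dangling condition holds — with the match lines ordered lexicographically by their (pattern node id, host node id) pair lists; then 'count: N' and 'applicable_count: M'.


3 match(es); 0 pass the dangling check.
match: 0->11, 1->18, 2->1
match: 0->11, 1->18, 2->5
match: 0->11, 1->18, 2->16
count: 3
applicable_count: 0


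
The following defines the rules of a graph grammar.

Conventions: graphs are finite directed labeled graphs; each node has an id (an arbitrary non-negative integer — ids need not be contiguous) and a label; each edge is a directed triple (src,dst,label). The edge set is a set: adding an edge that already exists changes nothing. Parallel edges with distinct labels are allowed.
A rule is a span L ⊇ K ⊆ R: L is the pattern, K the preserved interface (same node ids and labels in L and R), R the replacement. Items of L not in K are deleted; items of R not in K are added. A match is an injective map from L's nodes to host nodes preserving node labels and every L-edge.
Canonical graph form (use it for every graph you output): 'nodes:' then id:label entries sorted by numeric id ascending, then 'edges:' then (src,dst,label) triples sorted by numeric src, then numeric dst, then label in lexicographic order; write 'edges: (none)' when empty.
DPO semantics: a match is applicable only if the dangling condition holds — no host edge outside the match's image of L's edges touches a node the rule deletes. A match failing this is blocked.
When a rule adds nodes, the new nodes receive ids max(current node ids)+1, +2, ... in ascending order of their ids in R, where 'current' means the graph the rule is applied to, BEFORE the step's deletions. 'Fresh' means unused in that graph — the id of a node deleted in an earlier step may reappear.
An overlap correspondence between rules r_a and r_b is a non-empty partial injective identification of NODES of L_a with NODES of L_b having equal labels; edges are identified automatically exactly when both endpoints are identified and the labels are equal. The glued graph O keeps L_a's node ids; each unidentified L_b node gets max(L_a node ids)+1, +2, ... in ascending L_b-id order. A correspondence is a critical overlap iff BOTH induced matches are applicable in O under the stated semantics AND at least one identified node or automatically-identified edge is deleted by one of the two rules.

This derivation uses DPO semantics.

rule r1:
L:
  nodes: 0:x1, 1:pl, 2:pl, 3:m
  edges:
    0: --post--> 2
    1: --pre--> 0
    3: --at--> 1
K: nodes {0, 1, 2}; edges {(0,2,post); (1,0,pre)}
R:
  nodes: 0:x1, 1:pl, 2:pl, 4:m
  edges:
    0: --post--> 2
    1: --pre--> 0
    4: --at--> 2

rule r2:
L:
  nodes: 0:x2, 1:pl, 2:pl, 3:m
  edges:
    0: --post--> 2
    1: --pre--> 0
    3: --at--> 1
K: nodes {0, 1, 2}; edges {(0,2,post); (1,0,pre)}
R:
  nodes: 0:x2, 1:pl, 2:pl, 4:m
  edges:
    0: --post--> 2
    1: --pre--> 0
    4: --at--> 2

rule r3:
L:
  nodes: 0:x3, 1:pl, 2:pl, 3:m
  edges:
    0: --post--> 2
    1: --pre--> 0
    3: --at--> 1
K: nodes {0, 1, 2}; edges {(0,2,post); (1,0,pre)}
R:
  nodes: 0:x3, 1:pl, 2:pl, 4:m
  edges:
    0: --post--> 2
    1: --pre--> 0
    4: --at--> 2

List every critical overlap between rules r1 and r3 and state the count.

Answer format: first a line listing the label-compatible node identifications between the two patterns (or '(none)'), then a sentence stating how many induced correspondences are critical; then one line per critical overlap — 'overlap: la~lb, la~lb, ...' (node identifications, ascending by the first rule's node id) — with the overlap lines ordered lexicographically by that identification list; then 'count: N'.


label-compatible node identifications between L(r1) and L(r3): 1~1, 1~2, 2~1, 2~2, 3~3
2 of the induced correspondences are critical overlaps of r1 and r3.
overlap: 1~1, 2~2, 3~3
overlap: 1~1, 3~3
count: 2


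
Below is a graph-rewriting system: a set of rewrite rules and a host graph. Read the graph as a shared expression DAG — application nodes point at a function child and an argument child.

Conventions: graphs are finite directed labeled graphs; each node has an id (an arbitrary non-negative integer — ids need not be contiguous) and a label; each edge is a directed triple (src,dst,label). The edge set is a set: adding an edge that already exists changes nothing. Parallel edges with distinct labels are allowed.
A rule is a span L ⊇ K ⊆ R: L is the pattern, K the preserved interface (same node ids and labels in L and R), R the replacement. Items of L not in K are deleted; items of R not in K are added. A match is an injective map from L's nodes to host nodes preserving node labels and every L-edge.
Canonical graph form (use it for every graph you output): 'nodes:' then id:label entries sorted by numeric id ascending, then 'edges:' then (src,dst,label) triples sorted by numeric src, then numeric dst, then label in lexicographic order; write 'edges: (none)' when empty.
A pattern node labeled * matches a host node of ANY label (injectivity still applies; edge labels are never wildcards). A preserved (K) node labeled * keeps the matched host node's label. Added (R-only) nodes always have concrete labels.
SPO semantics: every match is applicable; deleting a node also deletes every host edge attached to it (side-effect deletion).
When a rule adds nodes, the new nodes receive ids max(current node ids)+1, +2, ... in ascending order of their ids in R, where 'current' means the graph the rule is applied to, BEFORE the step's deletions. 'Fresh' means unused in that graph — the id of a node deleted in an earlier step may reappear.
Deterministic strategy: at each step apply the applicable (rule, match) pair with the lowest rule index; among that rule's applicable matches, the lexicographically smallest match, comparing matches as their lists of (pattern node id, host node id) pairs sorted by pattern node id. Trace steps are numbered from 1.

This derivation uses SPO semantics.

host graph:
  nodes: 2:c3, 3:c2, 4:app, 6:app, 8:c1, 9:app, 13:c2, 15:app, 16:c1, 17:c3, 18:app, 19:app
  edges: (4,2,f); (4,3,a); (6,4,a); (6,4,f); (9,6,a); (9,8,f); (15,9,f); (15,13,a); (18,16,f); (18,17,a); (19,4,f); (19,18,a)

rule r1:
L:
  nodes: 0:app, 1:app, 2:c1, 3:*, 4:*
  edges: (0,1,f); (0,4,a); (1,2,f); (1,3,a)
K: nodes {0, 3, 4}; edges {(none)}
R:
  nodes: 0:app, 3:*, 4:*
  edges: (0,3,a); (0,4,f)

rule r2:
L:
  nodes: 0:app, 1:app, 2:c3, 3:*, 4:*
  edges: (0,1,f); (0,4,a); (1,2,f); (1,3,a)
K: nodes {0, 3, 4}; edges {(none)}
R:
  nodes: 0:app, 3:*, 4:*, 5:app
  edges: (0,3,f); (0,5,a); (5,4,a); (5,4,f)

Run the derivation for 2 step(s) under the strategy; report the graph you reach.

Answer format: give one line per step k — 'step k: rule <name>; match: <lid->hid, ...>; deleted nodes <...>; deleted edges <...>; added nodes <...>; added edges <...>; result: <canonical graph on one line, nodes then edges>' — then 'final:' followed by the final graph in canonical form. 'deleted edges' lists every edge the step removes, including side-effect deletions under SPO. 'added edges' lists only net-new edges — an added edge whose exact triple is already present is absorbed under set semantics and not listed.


step 1: rule r1; match: 0->15, 1->9, 2->8, 3->6, 4->13; deleted nodes 8, 9; deleted edges (9,6,a); (9,8,f); (15,9,f); (15,13,a); added nodes (none); added edges (15,6,a); (15,13,f); result: nodes: 2:c3, 3:c2, 4:app, 6:app, 13:c2, 15:app, 16:c1, 17:c3, 18:app, 19:app edges: (4,2,f); (4,3,a); (6,4,a); (6,4,f); (15,6,a); (15,13,f); (18,16,f); (18,17,a); (19,4,f); (19,18,a)
step 2: rule r2; match: 0->19, 1->4, 2->2, 3->3, 4->18; deleted nodes 2, 4; deleted edges (4,2,f); (4,3,a); (6,4,a); (6,4,f); (19,4,f); (19,18,a); added nodes 20; added edges (19,3,f); (19,20,a); (20,18,a); (20,18,f); result: nodes: 3:c2, 6:app, 13:c2, 15:app, 16:c1, 17:c3, 18:app, 19:app, 20:app edges: (15,6,a); (15,13,f); (18,16,f); (18,17,a); (19,3,f); (19,20,a); (20,18,a); (20,18,f)
final:
nodes: 3:c2, 6:app, 13:c2, 15:app, 16:c1, 17:c3, 18:app, 19:app, 20:app
edges: (15,6,a); (15,13,f); (18,16,f); (18,17,a); (19,3,f); (19,20,a); (20,18,a); (20,18,f)


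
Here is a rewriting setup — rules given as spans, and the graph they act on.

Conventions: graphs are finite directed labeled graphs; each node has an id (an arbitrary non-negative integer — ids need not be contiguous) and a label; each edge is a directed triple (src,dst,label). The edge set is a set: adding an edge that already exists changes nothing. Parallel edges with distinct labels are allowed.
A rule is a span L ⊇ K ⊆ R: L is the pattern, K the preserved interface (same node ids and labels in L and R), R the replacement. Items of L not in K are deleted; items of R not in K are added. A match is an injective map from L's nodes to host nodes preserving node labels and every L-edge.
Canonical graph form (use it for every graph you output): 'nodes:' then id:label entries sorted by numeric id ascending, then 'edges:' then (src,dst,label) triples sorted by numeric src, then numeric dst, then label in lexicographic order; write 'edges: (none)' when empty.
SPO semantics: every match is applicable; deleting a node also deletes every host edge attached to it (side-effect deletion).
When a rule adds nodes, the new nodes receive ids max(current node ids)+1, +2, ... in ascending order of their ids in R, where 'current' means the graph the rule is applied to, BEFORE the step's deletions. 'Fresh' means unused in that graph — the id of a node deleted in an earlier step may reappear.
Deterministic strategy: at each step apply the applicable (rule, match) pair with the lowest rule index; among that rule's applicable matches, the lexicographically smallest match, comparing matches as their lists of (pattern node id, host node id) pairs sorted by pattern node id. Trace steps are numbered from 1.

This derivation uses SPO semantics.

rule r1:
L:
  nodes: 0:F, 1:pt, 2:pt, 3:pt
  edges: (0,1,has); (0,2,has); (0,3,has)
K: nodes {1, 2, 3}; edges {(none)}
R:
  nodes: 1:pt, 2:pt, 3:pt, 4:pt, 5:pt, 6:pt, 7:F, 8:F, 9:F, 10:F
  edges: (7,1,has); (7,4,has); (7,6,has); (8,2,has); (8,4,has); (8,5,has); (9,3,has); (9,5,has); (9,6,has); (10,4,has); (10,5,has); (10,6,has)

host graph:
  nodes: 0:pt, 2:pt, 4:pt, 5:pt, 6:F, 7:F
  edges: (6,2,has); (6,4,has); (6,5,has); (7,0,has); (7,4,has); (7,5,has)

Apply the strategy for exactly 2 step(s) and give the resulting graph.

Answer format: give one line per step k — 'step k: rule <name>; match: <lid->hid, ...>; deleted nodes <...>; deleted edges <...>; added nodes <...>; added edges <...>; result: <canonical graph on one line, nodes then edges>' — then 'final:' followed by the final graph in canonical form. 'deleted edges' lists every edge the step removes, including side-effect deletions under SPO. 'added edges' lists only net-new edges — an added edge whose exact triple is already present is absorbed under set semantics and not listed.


step 1: rule r1; match: 0->6, 1->2, 2->4, 3->5; deleted nodes 6; deleted edges (6,2,has); (6,4,has); (6,5,has); added nodes 8, 9, 10, 11, 12, 13, 14; added edges (11,2,has); (11,8,has); (11,10,has); (12,4,has); (12,8,has); (12,9,has); (13,5,has); (13,9,has); (13,10,has); (14,8,has); (14,9,has); (14,10,has); result: nodes: 0:pt, 2:pt, 4:pt, 5:pt, 7:F, 8:pt, 9:pt, 10:pt, 11:F, 12:F, 13:F, 14:F edges: (7,0,has); (7,4,has); (7,5,has); (11,2,has); (11,8,has); (11,10,has); (12,4,has); (12,8,has); (12,9,has); (13,5,has); (13,9,has); (13,10,has); (14,8,has); (14,9,has); (14,10,has)
step 2: rule r1; match: 0->7, 1->0, 2->4, 3->5; deleted nodes 7; deleted edges (7,0,has); (7,4,has); (7,5,has); added nodes 15, 16, 17, 18, 19, 20, 21; added edges (18,0,has); (18,15,has); (18,17,has); (19,4,has); (19,15,has); (19,16,has); (20,5,has); (20,16,has); (20,17,has); (21,15,has); (21,16,has); (21,17,has); result: nodes: 0:pt, 2:pt, 4:pt, 5:pt, 8:pt, 9:pt, 10:pt, 11:F, 12:F, 13:F, 14:F, 15:pt, 16:pt, 17:pt, 18:F, 19:F, 20:F, 21:F edges: (11,2,has); (11,8,has); (11,10,has); (12,4,has); (12,8,has); (12,9,has); (13,5,has); (13,9,has); (13,10,has); (14,8,has); (14,9,has); (14,10,has); (18,0,has); (18,15,has); (18,17,has); (19,4,has); (19,15,has); (19,16,has); (20,5,has); (20,16,has); (20,17,has); (21,15,has); (21,16,has); (21,17,has)
final:
nodes: 0:pt, 2:pt, 4:pt, 5:pt, 8:pt, 9:pt, 10:pt, 11:F, 12:F, 13:F, 14:F, 15:pt, 16:pt, 17:pt, 18:F, 19:F, 20:F, 21:F
edges: (11,2,has); (11,8,has); (11,10,has); (12,4,has); (12,8,has); (12,9,has); (13,5,has); (13,9,has); (13,10,has); (14,8,has); (14,9,has); (14,10,has); (18,0,has); (18,15,has); (18,17,has); (19,4,has); (19,15,has); (19,16,has); (20,5,has); (20,16,has); (20,17,has); (21,15,has); (21,16,has); (21,17,has)


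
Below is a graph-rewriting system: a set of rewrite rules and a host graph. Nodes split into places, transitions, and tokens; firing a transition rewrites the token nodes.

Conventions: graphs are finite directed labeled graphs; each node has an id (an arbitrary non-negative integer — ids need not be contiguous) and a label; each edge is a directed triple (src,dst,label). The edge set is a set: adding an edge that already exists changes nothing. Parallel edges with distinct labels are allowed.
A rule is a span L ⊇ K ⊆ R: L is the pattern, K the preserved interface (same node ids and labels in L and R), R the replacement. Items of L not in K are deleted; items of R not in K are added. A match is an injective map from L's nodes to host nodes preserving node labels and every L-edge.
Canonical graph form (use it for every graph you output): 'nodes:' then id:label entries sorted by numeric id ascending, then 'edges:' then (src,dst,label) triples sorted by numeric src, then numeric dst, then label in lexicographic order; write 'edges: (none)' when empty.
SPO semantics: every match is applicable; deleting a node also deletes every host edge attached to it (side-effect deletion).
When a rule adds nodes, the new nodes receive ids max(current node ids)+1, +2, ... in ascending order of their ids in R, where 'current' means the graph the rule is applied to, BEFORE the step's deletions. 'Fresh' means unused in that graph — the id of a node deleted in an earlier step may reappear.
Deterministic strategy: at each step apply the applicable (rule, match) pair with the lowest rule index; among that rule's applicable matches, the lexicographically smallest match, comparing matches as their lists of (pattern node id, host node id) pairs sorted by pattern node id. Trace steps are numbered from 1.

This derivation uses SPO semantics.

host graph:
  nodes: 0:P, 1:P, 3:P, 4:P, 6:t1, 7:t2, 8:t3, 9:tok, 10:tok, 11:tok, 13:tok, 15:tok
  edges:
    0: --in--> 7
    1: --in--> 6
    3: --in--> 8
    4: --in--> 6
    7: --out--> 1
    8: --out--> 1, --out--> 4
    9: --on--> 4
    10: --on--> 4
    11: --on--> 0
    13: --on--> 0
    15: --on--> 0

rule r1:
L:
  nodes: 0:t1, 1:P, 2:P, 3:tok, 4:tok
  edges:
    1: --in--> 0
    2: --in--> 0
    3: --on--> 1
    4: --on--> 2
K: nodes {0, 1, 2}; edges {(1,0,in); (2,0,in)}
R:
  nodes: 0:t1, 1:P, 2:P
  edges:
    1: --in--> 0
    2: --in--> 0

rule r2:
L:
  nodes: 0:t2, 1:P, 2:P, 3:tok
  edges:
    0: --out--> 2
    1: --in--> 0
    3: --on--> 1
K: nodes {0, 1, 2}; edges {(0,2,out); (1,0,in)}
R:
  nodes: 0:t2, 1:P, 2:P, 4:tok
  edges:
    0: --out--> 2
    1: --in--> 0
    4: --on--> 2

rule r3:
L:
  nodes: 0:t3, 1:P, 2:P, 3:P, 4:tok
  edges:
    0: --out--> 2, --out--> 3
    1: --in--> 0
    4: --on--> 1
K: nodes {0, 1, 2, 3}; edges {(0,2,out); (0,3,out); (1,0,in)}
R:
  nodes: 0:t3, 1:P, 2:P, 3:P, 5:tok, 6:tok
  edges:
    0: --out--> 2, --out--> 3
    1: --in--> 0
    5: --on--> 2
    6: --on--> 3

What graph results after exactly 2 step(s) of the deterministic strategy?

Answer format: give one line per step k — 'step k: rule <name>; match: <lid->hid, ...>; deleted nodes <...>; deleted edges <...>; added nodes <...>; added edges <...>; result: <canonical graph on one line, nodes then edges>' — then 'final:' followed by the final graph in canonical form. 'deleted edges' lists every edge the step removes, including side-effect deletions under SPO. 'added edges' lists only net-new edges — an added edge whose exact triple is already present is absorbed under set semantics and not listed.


step 1: rule r2; match: 0->7, 1->0, 2->1, 3->11; deleted nodes 11; deleted edges (11,0,on); added nodes 16; added edges (16,1,on); result: nodes: 0:P, 1:P, 3:P, 4:P, 6:t1, 7:t2, 8:t3, 9:tok, 10:tok, 13:tok, 15:tok, 16:tok edges: (0,7,in); (1,6,in); (3,8,in); (4,6,in); (7,1,out); (8,1,out); (8,4,out); (9,4,on); (10,4,on); (13,0,on); (15,0,on); (16,1,on)
step 2: rule r1; match: 0->6, 1->1, 2->4, 3->16, 4->9; deleted nodes 9, 16; deleted edges (9,4,on); (16,1,on); added nodes (none); added edges (none); result: nodes: 0:P, 1:P, 3:P, 4:P, 6:t1, 7:t2, 8:t3, 10:tok, 13:tok, 15:tok edges: (0,7,in); (1,6,in); (3,8,in); (4,6,in); (7,1,out); (8,1,out); (8,4,out); (10,4,on); (13,0,on); (15,0,on)
final:
nodes: 0:P, 1:P, 3:P, 4:P, 6:t1, 7:t2, 8:t3, 10:tok, 13:tok, 15:tok
edges: (0,7,in); (1,6,in); (3,8,in); (4,6,in); (7,1,out); (8,1,out); (8,4,out); (10,4,on); (13,0,on); (15,0,on)
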